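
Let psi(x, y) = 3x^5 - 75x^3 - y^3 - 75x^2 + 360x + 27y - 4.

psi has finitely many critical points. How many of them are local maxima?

psi separates as a function of x plus a function of y, so ∇psi=0 decouples.
∂psi/∂x = 15(x - 4)(x - 1)(x + 2)(x + 3) = 0 at x ∈ {-3, -2, 1, 4}; ∂psi/∂y = -3(y - 3)(y + 3) = 0 at y ∈ {-3, 3}.
The Hessian is diagonal: diag(psi_xx, psi_yy). Second derivatives: psi_xx(-3)=-420, psi_xx(-2)=270, psi_xx(1)=-540, psi_xx(4)=1890; psi_yy(-3)=18, psi_yy(3)=-18.
Local maxima occur where both diagonal entries negative: (-3, 3), (1, 3). Count: 2.

2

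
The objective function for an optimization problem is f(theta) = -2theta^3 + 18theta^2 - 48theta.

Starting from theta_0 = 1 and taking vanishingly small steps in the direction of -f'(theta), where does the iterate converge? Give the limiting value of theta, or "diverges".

2

f'(theta) = -6(theta - 4)(theta - 2), so f'(1) = -18.
Gradient descent moves in the -f' direction, i.e. theta is increasing.
The nearest critical point in that direction is theta = 2, where f'' = 12 > 0 (a local minimum). The iterate converges there.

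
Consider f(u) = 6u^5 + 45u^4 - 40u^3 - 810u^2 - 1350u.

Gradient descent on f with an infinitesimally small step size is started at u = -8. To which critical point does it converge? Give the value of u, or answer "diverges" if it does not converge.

diverges

f'(u) = 30(u - 3)(u + 1)(u + 3)(u + 5), so f'(-8) = 34650.
Gradient descent moves in the -f' direction, i.e. u is decreasing.
There is no critical point below u=-8, and f' keeps the same sign, so the iterate runs off to −∞.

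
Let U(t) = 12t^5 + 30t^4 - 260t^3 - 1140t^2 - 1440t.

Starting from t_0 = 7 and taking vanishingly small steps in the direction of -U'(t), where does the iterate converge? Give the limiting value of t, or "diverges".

U'(t) = 60(t - 4)(t + 1)(t + 2)(t + 3), so U'(7) = 129600.
Gradient descent moves in the -U' direction, i.e. t is decreasing.
The nearest critical point in that direction is t = 4, where U'' = 12600 > 0 (a local minimum). The iterate converges there.

4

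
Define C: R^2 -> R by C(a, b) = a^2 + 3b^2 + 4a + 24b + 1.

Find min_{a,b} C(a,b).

C(a,b) separates as P(a) + Q(b) + 1, so its minimum is min P + min Q + 1.
P'(a) = 2a + 4 vanishes at a ∈ {-2}; Q'(b) = 6b + 24 vanishes at b ∈ {-4}.
Local minima of P (where P''>0): P(-2)=-4. Local minima of Q: Q(-4)=-48.
So the global minimum of C is P(-2) + Q(-4) + 1 = -4 − 48 + 1 = -51, attained at (-2, -4).

-51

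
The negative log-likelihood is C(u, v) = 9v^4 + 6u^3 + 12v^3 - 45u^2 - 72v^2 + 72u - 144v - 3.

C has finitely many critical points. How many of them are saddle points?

3

C separates as a function of u plus a function of v, so ∇C=0 decouples.
∂C/∂u = 18(u - 4)(u - 1) = 0 at u ∈ {1, 4}; ∂C/∂v = 36(v - 2)(v + 1)(v + 2) = 0 at v ∈ {-2, -1, 2}.
The Hessian is diagonal: diag(C_uu, C_vv). Second derivatives: C_uu(1)=-54, C_uu(4)=54; C_vv(-2)=144, C_vv(-1)=-108, C_vv(2)=432.
Saddle points occur where the two diagonal entries have opposite signs: (1, -2), (1, 2), (4, -1). Count: 3.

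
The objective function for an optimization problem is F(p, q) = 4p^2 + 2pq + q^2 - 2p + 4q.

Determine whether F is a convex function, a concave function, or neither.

convex

F is quadratic, so its Hessian is the constant matrix H = [[8, 2], [2, 2]].
det(H) = 12, tr(H) = 10.
det(H) > 0 and tr(H) > 0, so H is positive definite everywhere: convex.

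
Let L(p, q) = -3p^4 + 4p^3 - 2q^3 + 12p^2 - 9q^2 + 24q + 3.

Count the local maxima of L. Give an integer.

L separates as a function of p plus a function of q, so ∇L=0 decouples.
∂L/∂p = -12p(p - 2)(p + 1) = 0 at p ∈ {-1, 0, 2}; ∂L/∂q = -6(q - 1)(q + 4) = 0 at q ∈ {-4, 1}.
The Hessian is diagonal: diag(L_pp, L_qq). Second derivatives: L_pp(-1)=-36, L_pp(0)=24, L_pp(2)=-72; L_qq(-4)=30, L_qq(1)=-30.
Local maxima occur where both diagonal entries negative: (-1, 1), (2, 1). Count: 2.

2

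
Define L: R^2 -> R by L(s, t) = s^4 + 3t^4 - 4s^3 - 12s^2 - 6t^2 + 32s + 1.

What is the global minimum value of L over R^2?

L(s,t) separates as P(s) + Q(t) + 1, so its minimum is min P + min Q + 1.
P'(s) = 4(s - 4)(s - 1)(s + 2) vanishes at s ∈ {-2, 1, 4}; Q'(t) = 12t(t - 1)(t + 1) vanishes at t ∈ {-1, 0, 1}.
Local minima of P (where P''>0): P(-2)=-64, P(4)=-64. Local minima of Q: Q(-1)=-3, Q(1)=-3.
So the global minimum of L is P(-2) + Q(-1) + 1 = -64 − 3 + 1 = -66, attained at (-2, -1).

-66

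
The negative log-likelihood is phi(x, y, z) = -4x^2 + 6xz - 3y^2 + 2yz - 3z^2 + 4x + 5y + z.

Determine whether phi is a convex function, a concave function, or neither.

concave

phi is quadratic, so its Hessian is the constant matrix H = [[-8, 0, 6], [0, -6, 2], [6, 2, -6]].
Leading principal minors: -8, 48, -40.
Signs alternate −, +, − ⇒ H ≺ 0 ⇒ concave.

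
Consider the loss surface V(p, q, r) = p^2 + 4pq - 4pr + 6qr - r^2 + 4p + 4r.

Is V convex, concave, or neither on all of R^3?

neither

V is quadratic, so its Hessian is the constant matrix H = [[2, 4, -4], [4, 0, 6], [-4, 6, -2]].
Leading principal minors: 2, -16, -232.
Neither pattern holds ⇒ H is indefinite ⇒ neither convex nor concave.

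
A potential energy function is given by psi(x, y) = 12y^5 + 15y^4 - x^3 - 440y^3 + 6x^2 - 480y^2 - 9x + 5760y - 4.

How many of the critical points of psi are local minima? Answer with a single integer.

psi separates as a function of x plus a function of y, so ∇psi=0 decouples.
∂psi/∂x = -3(x - 3)(x - 1) = 0 at x ∈ {1, 3}; ∂psi/∂y = 60(y - 4)(y - 2)(y + 3)(y + 4) = 0 at y ∈ {-4, -3, 2, 4}.
The Hessian is diagonal: diag(psi_xx, psi_yy). Second derivatives: psi_xx(1)=6, psi_xx(3)=-6; psi_yy(-4)=-2880, psi_yy(-3)=2100, psi_yy(2)=-3600, psi_yy(4)=6720.
Local minima occur where both diagonal entries positive: (1, -3), (1, 4). Count: 2.

2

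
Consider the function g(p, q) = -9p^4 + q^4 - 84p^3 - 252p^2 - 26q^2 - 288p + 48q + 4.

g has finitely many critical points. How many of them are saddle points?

g separates as a function of p plus a function of q, so ∇g=0 decouples.
∂g/∂p = -36(p + 1)(p + 2)(p + 4) = 0 at p ∈ {-4, -2, -1}; ∂g/∂q = 4(q - 3)(q - 1)(q + 4) = 0 at q ∈ {-4, 1, 3}.
The Hessian is diagonal: diag(g_pp, g_qq). Second derivatives: g_pp(-4)=-216, g_pp(-2)=72, g_pp(-1)=-108; g_qq(-4)=140, g_qq(1)=-40, g_qq(3)=56.
Saddle points occur where the two diagonal entries have opposite signs: (-4, -4), (-4, 3), (-2, 1), (-1, -4), (-1, 3). Count: 5.

5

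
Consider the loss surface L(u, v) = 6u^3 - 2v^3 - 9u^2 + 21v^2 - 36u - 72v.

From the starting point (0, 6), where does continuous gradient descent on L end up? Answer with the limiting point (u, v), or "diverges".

L is separable, so gradient descent decouples: u follows -∂L/∂u, v follows -∂L/∂v.
∂L/∂u = 18(u - 2)(u + 1); at u=0 this is -36, so u increases.
∂L/∂v = -6(v - 4)(v - 3); at v=6 this is -36, so v increases.
The v-coordinate has no critical point in that direction and runs off to infinity.

diverges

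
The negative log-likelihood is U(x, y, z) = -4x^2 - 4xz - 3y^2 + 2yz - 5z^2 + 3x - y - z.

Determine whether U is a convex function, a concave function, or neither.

U is quadratic, so its Hessian is the constant matrix H = [[-8, 0, -4], [0, -6, 2], [-4, 2, -10]].
Leading principal minors: -8, 48, -352.
Signs alternate −, +, − ⇒ H ≺ 0 ⇒ concave.

concave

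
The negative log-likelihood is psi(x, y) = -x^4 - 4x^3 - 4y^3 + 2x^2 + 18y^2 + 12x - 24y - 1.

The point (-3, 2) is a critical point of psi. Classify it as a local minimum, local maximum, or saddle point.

local maximum

The mixed partial ∂²psi/∂x∂y is 0, so the Hessian at any point is diag(psi_xx, psi_yy) = diag(4(-3x^2 - 6x + 1), 12(-2y + 3)).
At (-3, 2): H = diag(-32, -12).
Both eigenvalues are negative, so H is negative definite: a local maximum.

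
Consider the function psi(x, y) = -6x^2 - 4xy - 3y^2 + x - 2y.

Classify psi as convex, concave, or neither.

concave

psi is quadratic, so its Hessian is the constant matrix H = [[-12, -4], [-4, -6]].
det(H) = 56, tr(H) = -18.
det(H) > 0 and tr(H) < 0, so H is negative definite everywhere: concave.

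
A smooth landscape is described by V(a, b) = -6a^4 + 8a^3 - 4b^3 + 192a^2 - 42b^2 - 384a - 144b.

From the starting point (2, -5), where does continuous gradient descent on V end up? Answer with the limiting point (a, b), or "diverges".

(1, -4)

V is separable, so gradient descent decouples: a follows -∂V/∂a, b follows -∂V/∂b.
∂V/∂a = -24(a - 4)(a - 1)(a + 4); at a=2 this is 288, so a decreases.
∂V/∂b = -12(b + 3)(b + 4); at b=-5 this is -24, so b increases.
a converges to its nearest critical value 1 (a local min of the a-part); b converges to -4. The iterate converges to (1, -4).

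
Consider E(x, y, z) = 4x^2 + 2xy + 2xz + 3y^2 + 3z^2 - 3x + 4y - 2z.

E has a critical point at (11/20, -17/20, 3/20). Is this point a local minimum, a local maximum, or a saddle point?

local minimum

The Hessian is constant: H = [[8, 2, 2], [2, 6, 0], [2, 0, 6]].
Leading principal minors: Δ₁ = 8, Δ₂ = 44, Δ₃ = 240.
All leading minors are positive, so H is positive definite: a local minimum.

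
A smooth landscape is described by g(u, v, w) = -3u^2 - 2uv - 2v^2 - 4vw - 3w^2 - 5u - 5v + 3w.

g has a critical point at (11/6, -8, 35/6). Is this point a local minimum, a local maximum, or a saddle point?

The Hessian is constant: H = [[-6, -2, 0], [-2, -4, -4], [0, -4, -6]].
Leading principal minors: Δ₁ = -6, Δ₂ = 20, Δ₃ = -24.
The minors alternate sign starting negative (−, +, −), so H is negative definite: a local maximum.

local maximum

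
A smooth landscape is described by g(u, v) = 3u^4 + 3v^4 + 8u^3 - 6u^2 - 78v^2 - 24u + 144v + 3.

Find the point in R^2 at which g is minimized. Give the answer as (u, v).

g(u,v) separates as P(u) + Q(v) + 3, so its minimum is min P + min Q + 3.
P'(u) = 12(u - 1)(u + 1)(u + 2) vanishes at u ∈ {-2, -1, 1}; Q'(v) = 12(v - 3)(v - 1)(v + 4) vanishes at v ∈ {-4, 1, 3}.
Local minima of P (where P''>0): P(-2)=8, P(1)=-19. Local minima of Q: Q(-4)=-1056, Q(3)=-27.
So the global minimum of g is P(1) + Q(-4) + 3 = -19 − 1056 + 3 = -1072, attained at (1, -4).

(1, -4)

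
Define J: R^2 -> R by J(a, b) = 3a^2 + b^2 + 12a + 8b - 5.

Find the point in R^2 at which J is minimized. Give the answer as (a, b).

(-2, -4)

J(a,b) separates as P(a) + Q(b) − 5, so its minimum is min P + min Q − 5.
P'(a) = 6a + 12 vanishes at a ∈ {-2}; Q'(b) = 2b + 8 vanishes at b ∈ {-4}.
Local minima of P (where P''>0): P(-2)=-12. Local minima of Q: Q(-4)=-16.
So the global minimum of J is P(-2) + Q(-4) − 5 = -12 − 16 − 5 = -33, attained at (-2, -4).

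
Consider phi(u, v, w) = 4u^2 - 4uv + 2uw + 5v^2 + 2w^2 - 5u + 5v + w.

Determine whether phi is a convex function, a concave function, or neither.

convex

phi is quadratic, so its Hessian is the constant matrix H = [[8, -4, 2], [-4, 10, 0], [2, 0, 4]].
Leading principal minors: 8, 64, 216.
All positive ⇒ H ≻ 0 ⇒ convex.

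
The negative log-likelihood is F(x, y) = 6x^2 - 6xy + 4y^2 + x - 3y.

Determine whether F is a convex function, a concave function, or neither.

F is quadratic, so its Hessian is the constant matrix H = [[12, -6], [-6, 8]].
det(H) = 60, tr(H) = 20.
det(H) > 0 and tr(H) > 0, so H is positive definite everywhere: convex.

convex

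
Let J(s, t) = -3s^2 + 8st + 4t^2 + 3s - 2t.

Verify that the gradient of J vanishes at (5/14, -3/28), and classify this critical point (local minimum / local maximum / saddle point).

∇J = (-6s + 8t + 3, 8s + 8t - 2); substituting (5/14, -3/28) gives ∇J = (0, 0), so (5/14, -3/28) is indeed a critical point.
The Hessian of J is constant: H = [[-6, 8], [8, 8]].
det(H) = (-6)·8 − 8² = -112.
Since det(H) < 0, H is indefinite and the critical point is a saddle point.

saddle point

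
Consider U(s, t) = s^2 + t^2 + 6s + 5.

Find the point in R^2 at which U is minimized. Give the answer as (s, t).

U(s,t) separates as P(s) + Q(t) + 5, so its minimum is min P + min Q + 5.
P'(s) = 2s + 6 vanishes at s ∈ {-3}; Q'(t) = 2t vanishes at t ∈ {0}.
Local minima of P (where P''>0): P(-3)=-9. Local minima of Q: Q(0)=0.
So the global minimum of U is P(-3) + Q(0) + 5 = -9 + 0 + 5 = -4, attained at (-3, 0).

(-3, 0)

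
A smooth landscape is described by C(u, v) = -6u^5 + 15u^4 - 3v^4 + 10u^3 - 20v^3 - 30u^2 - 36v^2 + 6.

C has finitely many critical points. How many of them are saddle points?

6

C separates as a function of u plus a function of v, so ∇C=0 decouples.
∂C/∂u = -30u(u - 2)(u - 1)(u + 1) = 0 at u ∈ {-1, 0, 1, 2}; ∂C/∂v = -12v(v + 2)(v + 3) = 0 at v ∈ {-3, -2, 0}.
The Hessian is diagonal: diag(C_uu, C_vv). Second derivatives: C_uu(-1)=180, C_uu(0)=-60, C_uu(1)=60, C_uu(2)=-180; C_vv(-3)=-36, C_vv(-2)=24, C_vv(0)=-72.
Saddle points occur where the two diagonal entries have opposite signs: (-1, -3), (-1, 0), (0, -2), (1, -3), (1, 0), (2, -2). Count: 6.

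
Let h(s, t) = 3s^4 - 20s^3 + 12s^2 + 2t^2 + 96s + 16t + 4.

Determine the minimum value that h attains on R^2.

-89

h(s,t) separates as P(s) + Q(t) + 4, so its minimum is min P + min Q + 4.
P'(s) = 12(s - 4)(s - 2)(s + 1) vanishes at s ∈ {-1, 2, 4}; Q'(t) = 4(t + 4) vanishes at t ∈ {-4}.
Local minima of P (where P''>0): P(-1)=-61, P(4)=64. Local minima of Q: Q(-4)=-32.
So the global minimum of h is P(-1) + Q(-4) + 4 = -61 − 32 + 4 = -89, attained at (-1, -4).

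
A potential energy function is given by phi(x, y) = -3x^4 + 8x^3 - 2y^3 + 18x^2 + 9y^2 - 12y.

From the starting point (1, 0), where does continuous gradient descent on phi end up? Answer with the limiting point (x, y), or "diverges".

(0, 1)

phi is separable, so gradient descent decouples: x follows -∂phi/∂x, y follows -∂phi/∂y.
∂phi/∂x = -12x(x - 3)(x + 1); at x=1 this is 48, so x decreases.
∂phi/∂y = -6(y - 2)(y - 1); at y=0 this is -12, so y increases.
x converges to its nearest critical value 0 (a local min of the x-part); y converges to 1. The iterate converges to (0, 1).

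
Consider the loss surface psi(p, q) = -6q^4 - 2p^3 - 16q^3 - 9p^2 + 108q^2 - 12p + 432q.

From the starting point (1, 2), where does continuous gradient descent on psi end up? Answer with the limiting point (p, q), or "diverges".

diverges

psi is separable, so gradient descent decouples: p follows -∂psi/∂p, q follows -∂psi/∂q.
∂psi/∂p = -6(p + 1)(p + 2); at p=1 this is -36, so p increases.
∂psi/∂q = -24(q - 3)(q + 2)(q + 3); at q=2 this is 480, so q decreases.
The p-coordinate has no critical point in that direction and runs off to infinity.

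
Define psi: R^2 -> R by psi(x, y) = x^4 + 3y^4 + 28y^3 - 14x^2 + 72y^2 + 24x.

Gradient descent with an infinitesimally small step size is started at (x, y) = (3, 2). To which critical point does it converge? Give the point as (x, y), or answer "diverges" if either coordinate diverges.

psi is separable, so gradient descent decouples: x follows -∂psi/∂x, y follows -∂psi/∂y.
∂psi/∂x = 4(x - 2)(x - 1)(x + 3); at x=3 this is 48, so x decreases.
∂psi/∂y = 12y(y + 3)(y + 4); at y=2 this is 720, so y decreases.
x converges to its nearest critical value 2 (a local min of the x-part); y converges to 0. The iterate converges to (2, 0).

(2, 0)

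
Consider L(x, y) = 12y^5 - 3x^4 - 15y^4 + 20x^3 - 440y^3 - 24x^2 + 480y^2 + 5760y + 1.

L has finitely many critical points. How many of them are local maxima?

4

L separates as a function of x plus a function of y, so ∇L=0 decouples.
∂L/∂x = -12x(x - 4)(x - 1) = 0 at x ∈ {0, 1, 4}; ∂L/∂y = 60(y - 4)(y - 3)(y + 2)(y + 4) = 0 at y ∈ {-4, -2, 3, 4}.
The Hessian is diagonal: diag(L_xx, L_yy). Second derivatives: L_xx(0)=-48, L_xx(1)=36, L_xx(4)=-144; L_yy(-4)=-6720, L_yy(-2)=3600, L_yy(3)=-2100, L_yy(4)=2880.
Local maxima occur where both diagonal entries negative: (0, -4), (0, 3), (4, -4), (4, 3). Count: 4.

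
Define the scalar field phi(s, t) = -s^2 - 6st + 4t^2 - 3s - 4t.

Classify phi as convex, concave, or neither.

neither

phi is quadratic, so its Hessian is the constant matrix H = [[-2, -6], [-6, 8]].
det(H) = -52, tr(H) = 6.
det(H) < 0, so H is indefinite: neither convex nor concave.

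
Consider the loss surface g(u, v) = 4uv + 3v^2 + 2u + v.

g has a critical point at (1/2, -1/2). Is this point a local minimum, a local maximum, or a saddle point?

saddle point

The Hessian of g is constant: H = [[0, 4], [4, 6]].
det(H) = 0·6 − 4² = -16.
Since det(H) < 0, H is indefinite and the critical point is a saddle point.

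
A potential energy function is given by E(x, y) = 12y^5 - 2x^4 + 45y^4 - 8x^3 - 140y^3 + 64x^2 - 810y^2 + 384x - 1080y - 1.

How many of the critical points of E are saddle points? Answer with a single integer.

E separates as a function of x plus a function of y, so ∇E=0 decouples.
∂E/∂x = -8(x - 4)(x + 3)(x + 4) = 0 at x ∈ {-4, -3, 4}; ∂E/∂y = 60(y - 3)(y + 1)(y + 2)(y + 3) = 0 at y ∈ {-3, -2, -1, 3}.
The Hessian is diagonal: diag(E_xx, E_yy). Second derivatives: E_xx(-4)=-64, E_xx(-3)=56, E_xx(4)=-448; E_yy(-3)=-720, E_yy(-2)=300, E_yy(-1)=-480, E_yy(3)=7200.
Saddle points occur where the two diagonal entries have opposite signs: (-4, -2), (-4, 3), (-3, -3), (-3, -1), (4, -2), (4, 3). Count: 6.

6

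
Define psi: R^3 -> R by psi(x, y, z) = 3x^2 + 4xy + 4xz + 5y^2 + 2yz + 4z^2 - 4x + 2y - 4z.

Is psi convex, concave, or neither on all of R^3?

convex

psi is quadratic, so its Hessian is the constant matrix H = [[6, 4, 4], [4, 10, 2], [4, 2, 8]].
Leading principal minors: 6, 44, 232.
All positive ⇒ H ≻ 0 ⇒ convex.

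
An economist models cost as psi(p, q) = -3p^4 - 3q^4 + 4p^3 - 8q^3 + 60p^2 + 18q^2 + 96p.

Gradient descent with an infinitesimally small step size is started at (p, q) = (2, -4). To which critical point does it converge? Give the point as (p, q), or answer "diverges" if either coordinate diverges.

diverges

psi is separable, so gradient descent decouples: p follows -∂psi/∂p, q follows -∂psi/∂q.
∂psi/∂p = -12(p - 4)(p + 1)(p + 2); at p=2 this is 288, so p decreases.
∂psi/∂q = -12q(q - 1)(q + 3); at q=-4 this is 240, so q decreases.
The q-coordinate has no critical point in that direction and runs off to infinity.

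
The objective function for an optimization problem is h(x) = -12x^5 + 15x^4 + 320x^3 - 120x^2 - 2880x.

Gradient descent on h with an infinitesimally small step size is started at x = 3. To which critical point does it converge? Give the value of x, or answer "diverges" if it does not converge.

h'(x) = -60(x - 4)(x - 2)(x + 2)(x + 3), so h'(3) = 1800.
Gradient descent moves in the -h' direction, i.e. x is decreasing.
The nearest critical point in that direction is x = 2, where h'' = 2400 > 0 (a local minimum). The iterate converges there.

2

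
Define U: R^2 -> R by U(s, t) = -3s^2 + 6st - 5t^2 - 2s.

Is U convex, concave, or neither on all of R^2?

U is quadratic, so its Hessian is the constant matrix H = [[-6, 6], [6, -10]].
det(H) = 24, tr(H) = -16.
det(H) > 0 and tr(H) < 0, so H is negative definite everywhere: concave.

concave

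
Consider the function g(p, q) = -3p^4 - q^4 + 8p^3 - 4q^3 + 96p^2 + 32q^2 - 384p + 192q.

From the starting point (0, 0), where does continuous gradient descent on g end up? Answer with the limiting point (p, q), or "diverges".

g is separable, so gradient descent decouples: p follows -∂g/∂p, q follows -∂g/∂q.
∂g/∂p = -12(p - 4)(p - 2)(p + 4); at p=0 this is -384, so p increases.
∂g/∂q = -4(q - 4)(q + 3)(q + 4); at q=0 this is 192, so q decreases.
p converges to its nearest critical value 2 (a local min of the p-part); q converges to -3. The iterate converges to (2, -3).

(2, -3)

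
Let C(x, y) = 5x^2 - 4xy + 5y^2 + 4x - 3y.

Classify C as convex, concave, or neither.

convex

C is quadratic, so its Hessian is the constant matrix H = [[10, -4], [-4, 10]].
det(H) = 84, tr(H) = 20.
det(H) > 0 and tr(H) > 0, so H is positive definite everywhere: convex.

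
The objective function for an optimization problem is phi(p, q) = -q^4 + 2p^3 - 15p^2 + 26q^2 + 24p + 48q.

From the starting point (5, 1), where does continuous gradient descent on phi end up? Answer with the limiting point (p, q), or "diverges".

phi is separable, so gradient descent decouples: p follows -∂phi/∂p, q follows -∂phi/∂q.
∂phi/∂p = 6(p - 4)(p - 1); at p=5 this is 24, so p decreases.
∂phi/∂q = -4(q - 4)(q + 1)(q + 3); at q=1 this is 96, so q decreases.
p converges to its nearest critical value 4 (a local min of the p-part); q converges to -1. The iterate converges to (4, -1).

(4, -1)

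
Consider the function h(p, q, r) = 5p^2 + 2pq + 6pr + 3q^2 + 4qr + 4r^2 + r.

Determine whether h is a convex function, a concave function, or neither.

convex

h is quadratic, so its Hessian is the constant matrix H = [[10, 2, 6], [2, 6, 4], [6, 4, 8]].
Leading principal minors: 10, 56, 168.
All positive ⇒ H ≻ 0 ⇒ convex.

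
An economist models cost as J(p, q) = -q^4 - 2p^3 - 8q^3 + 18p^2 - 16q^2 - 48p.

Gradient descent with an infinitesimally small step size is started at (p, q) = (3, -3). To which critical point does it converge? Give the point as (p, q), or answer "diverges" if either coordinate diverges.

(2, -2)

J is separable, so gradient descent decouples: p follows -∂J/∂p, q follows -∂J/∂q.
∂J/∂p = -6(p - 4)(p - 2); at p=3 this is 6, so p decreases.
∂J/∂q = -4q(q + 2)(q + 4); at q=-3 this is -12, so q increases.
p converges to its nearest critical value 2 (a local min of the p-part); q converges to -2. The iterate converges to (2, -2).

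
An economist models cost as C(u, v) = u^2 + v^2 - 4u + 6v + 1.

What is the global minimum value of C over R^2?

-12

C(u,v) separates as P(u) + Q(v) + 1, so its minimum is min P + min Q + 1.
P'(u) = 2u - 4 vanishes at u ∈ {2}; Q'(v) = 2v + 6 vanishes at v ∈ {-3}.
Local minima of P (where P''>0): P(2)=-4. Local minima of Q: Q(-3)=-9.
So the global minimum of C is P(2) + Q(-3) + 1 = -4 − 9 + 1 = -12, attained at (2, -3).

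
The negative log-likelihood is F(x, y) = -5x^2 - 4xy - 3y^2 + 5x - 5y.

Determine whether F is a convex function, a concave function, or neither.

F is quadratic, so its Hessian is the constant matrix H = [[-10, -4], [-4, -6]].
det(H) = 44, tr(H) = -16.
det(H) > 0 and tr(H) < 0, so H is negative definite everywhere: concave.

concave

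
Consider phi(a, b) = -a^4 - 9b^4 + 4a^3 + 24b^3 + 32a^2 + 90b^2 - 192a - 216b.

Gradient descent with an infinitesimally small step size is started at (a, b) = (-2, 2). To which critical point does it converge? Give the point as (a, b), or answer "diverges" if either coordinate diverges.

phi is separable, so gradient descent decouples: a follows -∂phi/∂a, b follows -∂phi/∂b.
∂phi/∂a = -4(a - 4)(a - 3)(a + 4); at a=-2 this is -240, so a increases.
∂phi/∂b = -36(b - 3)(b - 1)(b + 2); at b=2 this is 144, so b decreases.
a converges to its nearest critical value 3 (a local min of the a-part); b converges to 1. The iterate converges to (3, 1).

(3, 1)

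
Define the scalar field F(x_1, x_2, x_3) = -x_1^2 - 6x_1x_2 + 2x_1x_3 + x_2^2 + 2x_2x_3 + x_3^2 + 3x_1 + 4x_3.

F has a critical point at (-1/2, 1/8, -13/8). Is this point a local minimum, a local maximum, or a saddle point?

saddle point

The Hessian is constant: H = [[-2, -6, 2], [-6, 2, 2], [2, 2, 2]].
Leading principal minors: Δ₁ = -2, Δ₂ = -40, Δ₃ = -128.
The minors fit neither the all-positive nor the alternating-sign pattern, so H is indefinite: a saddle point.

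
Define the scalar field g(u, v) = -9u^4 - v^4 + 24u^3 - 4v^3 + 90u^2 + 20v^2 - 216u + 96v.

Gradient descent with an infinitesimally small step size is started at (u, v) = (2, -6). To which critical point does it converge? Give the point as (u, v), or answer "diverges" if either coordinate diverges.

g is separable, so gradient descent decouples: u follows -∂g/∂u, v follows -∂g/∂v.
∂g/∂u = -36(u - 3)(u - 1)(u + 2); at u=2 this is 144, so u decreases.
∂g/∂v = -4(v - 3)(v + 2)(v + 4); at v=-6 this is 288, so v decreases.
The v-coordinate has no critical point in that direction and runs off to infinity.

diverges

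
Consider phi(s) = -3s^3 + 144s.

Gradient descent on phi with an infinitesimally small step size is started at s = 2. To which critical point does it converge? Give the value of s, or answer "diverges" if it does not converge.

-4

phi'(s) = -9(s - 4)(s + 4), so phi'(2) = 108.
Gradient descent moves in the -phi' direction, i.e. s is decreasing.
The nearest critical point in that direction is s = -4, where phi'' = 72 > 0 (a local minimum). The iterate converges there.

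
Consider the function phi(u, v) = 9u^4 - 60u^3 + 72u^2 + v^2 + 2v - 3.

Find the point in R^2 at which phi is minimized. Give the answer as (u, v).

(4, -1)

phi(u,v) separates as P(u) + Q(v) − 3, so its minimum is min P + min Q − 3.
P'(u) = 36u(u - 4)(u - 1) vanishes at u ∈ {0, 1, 4}; Q'(v) = 2v + 2 vanishes at v ∈ {-1}.
Local minima of P (where P''>0): P(0)=0, P(4)=-384. Local minima of Q: Q(-1)=-1.
So the global minimum of phi is P(4) + Q(-1) − 3 = -384 − 1 − 3 = -388, attained at (4, -1).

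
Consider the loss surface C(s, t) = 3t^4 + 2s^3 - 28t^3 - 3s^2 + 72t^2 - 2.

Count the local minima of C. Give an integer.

2

C separates as a function of s plus a function of t, so ∇C=0 decouples.
∂C/∂s = 6s(s - 1) = 0 at s ∈ {0, 1}; ∂C/∂t = 12t(t - 4)(t - 3) = 0 at t ∈ {0, 3, 4}.
The Hessian is diagonal: diag(C_ss, C_tt). Second derivatives: C_ss(0)=-6, C_ss(1)=6; C_tt(0)=144, C_tt(3)=-36, C_tt(4)=48.
Local minima occur where both diagonal entries positive: (1, 0), (1, 4). Count: 2.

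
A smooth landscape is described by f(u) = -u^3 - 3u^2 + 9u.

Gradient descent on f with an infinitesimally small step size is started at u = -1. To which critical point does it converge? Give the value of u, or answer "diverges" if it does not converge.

-3

f'(u) = -3(u - 1)(u + 3), so f'(-1) = 12.
Gradient descent moves in the -f' direction, i.e. u is decreasing.
The nearest critical point in that direction is u = -3, where f'' = 12 > 0 (a local minimum). The iterate converges there.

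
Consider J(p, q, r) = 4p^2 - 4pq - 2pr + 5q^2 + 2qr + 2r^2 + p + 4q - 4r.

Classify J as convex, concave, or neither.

J is quadratic, so its Hessian is the constant matrix H = [[8, -4, -2], [-4, 10, 2], [-2, 2, 4]].
Leading principal minors: 8, 64, 216.
All positive ⇒ H ≻ 0 ⇒ convex.

convex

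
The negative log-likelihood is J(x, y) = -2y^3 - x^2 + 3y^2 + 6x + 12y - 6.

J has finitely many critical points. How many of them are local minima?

J separates as a function of x plus a function of y, so ∇J=0 decouples.
∂J/∂x = -2(x - 3) = 0 at x ∈ {3}; ∂J/∂y = -6(y - 2)(y + 1) = 0 at y ∈ {-1, 2}.
The Hessian is diagonal: diag(J_xx, J_yy). Second derivatives: J_xx(3)=-2; J_yy(-1)=18, J_yy(2)=-18.
Local minima occur where both diagonal entries positive: none. Count: 0.

0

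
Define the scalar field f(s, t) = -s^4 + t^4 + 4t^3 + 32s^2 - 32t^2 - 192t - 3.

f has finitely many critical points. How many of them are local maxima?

2

f separates as a function of s plus a function of t, so ∇f=0 decouples.
∂f/∂s = -4s(s - 4)(s + 4) = 0 at s ∈ {-4, 0, 4}; ∂f/∂t = 4(t - 4)(t + 3)(t + 4) = 0 at t ∈ {-4, -3, 4}.
The Hessian is diagonal: diag(f_ss, f_tt). Second derivatives: f_ss(-4)=-128, f_ss(0)=64, f_ss(4)=-128; f_tt(-4)=32, f_tt(-3)=-28, f_tt(4)=224.
Local maxima occur where both diagonal entries negative: (-4, -3), (4, -3). Count: 2.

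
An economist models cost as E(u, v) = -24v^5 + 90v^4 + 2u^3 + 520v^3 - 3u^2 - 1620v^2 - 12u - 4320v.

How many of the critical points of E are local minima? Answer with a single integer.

E separates as a function of u plus a function of v, so ∇E=0 decouples.
∂E/∂u = 6(u - 2)(u + 1) = 0 at u ∈ {-1, 2}; ∂E/∂v = -120(v - 4)(v - 3)(v + 1)(v + 3) = 0 at v ∈ {-3, -1, 3, 4}.
The Hessian is diagonal: diag(E_uu, E_vv). Second derivatives: E_uu(-1)=-18, E_uu(2)=18; E_vv(-3)=10080, E_vv(-1)=-4800, E_vv(3)=2880, E_vv(4)=-4200.
Local minima occur where both diagonal entries positive: (2, -3), (2, 3). Count: 2.

2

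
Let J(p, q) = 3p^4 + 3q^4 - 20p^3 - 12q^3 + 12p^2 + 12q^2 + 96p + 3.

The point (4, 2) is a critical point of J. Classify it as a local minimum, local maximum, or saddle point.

local minimum

The mixed partial ∂²J/∂p∂q is 0, so the Hessian at any point is diag(J_pp, J_qq) = diag(12(3p^2 - 10p + 2), 12(3q^2 - 6q + 2)).
At (4, 2): H = diag(120, 24).
Both eigenvalues are positive, so H is positive definite: a local minimum.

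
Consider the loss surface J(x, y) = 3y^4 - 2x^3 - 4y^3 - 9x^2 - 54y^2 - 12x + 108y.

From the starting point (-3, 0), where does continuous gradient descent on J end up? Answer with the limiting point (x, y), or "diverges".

J is separable, so gradient descent decouples: x follows -∂J/∂x, y follows -∂J/∂y.
∂J/∂x = -6(x + 1)(x + 2); at x=-3 this is -12, so x increases.
∂J/∂y = 12(y - 3)(y - 1)(y + 3); at y=0 this is 108, so y decreases.
x converges to its nearest critical value -2 (a local min of the x-part); y converges to -3. The iterate converges to (-2, -3).

(-2, -3)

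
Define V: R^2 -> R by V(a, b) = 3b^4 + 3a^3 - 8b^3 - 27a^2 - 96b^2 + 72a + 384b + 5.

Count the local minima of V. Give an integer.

V separates as a function of a plus a function of b, so ∇V=0 decouples.
∂V/∂a = 9(a - 4)(a - 2) = 0 at a ∈ {2, 4}; ∂V/∂b = 12(b - 4)(b - 2)(b + 4) = 0 at b ∈ {-4, 2, 4}.
The Hessian is diagonal: diag(V_aa, V_bb). Second derivatives: V_aa(2)=-18, V_aa(4)=18; V_bb(-4)=576, V_bb(2)=-144, V_bb(4)=192.
Local minima occur where both diagonal entries positive: (4, -4), (4, 4). Count: 2.

2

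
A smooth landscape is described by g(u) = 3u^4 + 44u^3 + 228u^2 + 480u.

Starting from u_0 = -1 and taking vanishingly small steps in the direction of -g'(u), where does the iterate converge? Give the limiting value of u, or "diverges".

g'(u) = 12(u + 2)(u + 4)(u + 5), so g'(-1) = 144.
Gradient descent moves in the -g' direction, i.e. u is decreasing.
The nearest critical point in that direction is u = -2, where g'' = 72 > 0 (a local minimum). The iterate converges there.

-2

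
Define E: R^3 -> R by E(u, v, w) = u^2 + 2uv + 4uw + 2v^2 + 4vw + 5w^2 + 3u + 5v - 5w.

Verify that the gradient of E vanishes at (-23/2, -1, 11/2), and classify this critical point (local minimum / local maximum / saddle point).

∇E = (2u + 2v + 4w + 3, 2u + 4v + 4w + 5, 4u + 4v + 10w - 5); substituting (-23/2, -1, 11/2) gives ∇E = (0, 0, 0), so (-23/2, -1, 11/2) is indeed a critical point.
The Hessian is constant: H = [[2, 2, 4], [2, 4, 4], [4, 4, 10]].
Leading principal minors: Δ₁ = 2, Δ₂ = 4, Δ₃ = 8.
All leading minors are positive, so H is positive definite: a local minimum.

local minimum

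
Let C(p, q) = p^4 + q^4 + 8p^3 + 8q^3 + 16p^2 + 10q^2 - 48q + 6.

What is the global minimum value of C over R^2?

-23

C(p,q) separates as A(p) + B(q) + 6, so its minimum is min A + min B + 6.
A'(p) = 4p(p + 2)(p + 4) vanishes at p ∈ {-4, -2, 0}; B'(q) = 4(q - 1)(q + 3)(q + 4) vanishes at q ∈ {-4, -3, 1}.
Local minima of A (where A''>0): A(-4)=0, A(0)=0. Local minima of B: B(-4)=96, B(1)=-29.
So the global minimum of C is A(-4) + B(1) + 6 = 0 − 29 + 6 = -23, attained at (-4, 1).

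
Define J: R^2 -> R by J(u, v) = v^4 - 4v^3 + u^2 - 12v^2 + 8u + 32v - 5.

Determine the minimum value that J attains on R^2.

J(u,v) separates as P(u) + Q(v) − 5, so its minimum is min P + min Q − 5.
P'(u) = 2u + 8 vanishes at u ∈ {-4}; Q'(v) = 4(v - 4)(v - 1)(v + 2) vanishes at v ∈ {-2, 1, 4}.
Local minima of P (where P''>0): P(-4)=-16. Local minima of Q: Q(-2)=-64, Q(4)=-64.
So the global minimum of J is P(-4) + Q(-2) − 5 = -16 − 64 − 5 = -85, attained at (-4, -2).

-85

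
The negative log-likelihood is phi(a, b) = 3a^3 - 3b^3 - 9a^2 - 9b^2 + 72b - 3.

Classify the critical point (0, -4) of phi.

The mixed partial ∂²phi/∂a∂b is 0, so the Hessian at any point is diag(phi_aa, phi_bb) = diag(18(a - 1), -18(b + 1)).
At (0, -4): H = diag(-18, 54).
The eigenvalues have opposite signs, so H is indefinite: a saddle point.

saddle point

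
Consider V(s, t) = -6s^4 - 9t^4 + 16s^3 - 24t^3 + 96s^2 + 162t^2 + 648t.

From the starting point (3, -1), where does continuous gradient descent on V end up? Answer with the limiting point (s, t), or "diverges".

V is separable, so gradient descent decouples: s follows -∂V/∂s, t follows -∂V/∂t.
∂V/∂s = -24s(s - 4)(s + 2); at s=3 this is 360, so s decreases.
∂V/∂t = -36(t - 3)(t + 2)(t + 3); at t=-1 this is 288, so t decreases.
s converges to its nearest critical value 0 (a local min of the s-part); t converges to -2. The iterate converges to (0, -2).

(0, -2)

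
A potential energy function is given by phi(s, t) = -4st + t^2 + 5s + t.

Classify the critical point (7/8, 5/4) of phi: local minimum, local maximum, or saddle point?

saddle point

The Hessian of phi is constant: H = [[0, -4], [-4, 2]].
det(H) = 0·2 − (-4)² = -16.
Since det(H) < 0, H is indefinite and the critical point is a saddle point.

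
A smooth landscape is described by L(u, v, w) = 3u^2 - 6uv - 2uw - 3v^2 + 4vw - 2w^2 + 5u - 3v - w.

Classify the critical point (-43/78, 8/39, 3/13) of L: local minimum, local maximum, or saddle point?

saddle point

The Hessian is constant: H = [[6, -6, -2], [-6, -6, 4], [-2, 4, -4]].
Leading principal minors: Δ₁ = 6, Δ₂ = -72, Δ₃ = 312.
The minors fit neither the all-positive nor the alternating-sign pattern, so H is indefinite: a saddle point.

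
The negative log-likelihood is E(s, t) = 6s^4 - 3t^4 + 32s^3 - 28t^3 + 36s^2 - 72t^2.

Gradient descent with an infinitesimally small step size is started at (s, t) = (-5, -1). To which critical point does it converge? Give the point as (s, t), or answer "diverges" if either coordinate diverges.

E is separable, so gradient descent decouples: s follows -∂E/∂s, t follows -∂E/∂t.
∂E/∂s = 24s(s + 1)(s + 3); at s=-5 this is -960, so s increases.
∂E/∂t = -12t(t + 3)(t + 4); at t=-1 this is 72, so t decreases.
s converges to its nearest critical value -3 (a local min of the s-part); t converges to -3. The iterate converges to (-3, -3).

(-3, -3)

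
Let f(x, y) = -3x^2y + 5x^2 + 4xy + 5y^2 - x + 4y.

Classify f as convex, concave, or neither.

The term -3x^2y is cubic, so the Hessian is not constant.
∂²f/∂x² = -6y + 10, which takes both signs as y varies (negative for sufficiently large y). A diagonal entry of the Hessian changing sign means the Hessian is neither positive- nor negative-semidefinite on all of R^2.

neither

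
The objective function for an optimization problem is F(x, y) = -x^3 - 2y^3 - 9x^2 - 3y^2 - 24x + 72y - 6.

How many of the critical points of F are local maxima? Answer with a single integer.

F separates as a function of x plus a function of y, so ∇F=0 decouples.
∂F/∂x = -3(x + 2)(x + 4) = 0 at x ∈ {-4, -2}; ∂F/∂y = -6(y - 3)(y + 4) = 0 at y ∈ {-4, 3}.
The Hessian is diagonal: diag(F_xx, F_yy). Second derivatives: F_xx(-4)=6, F_xx(-2)=-6; F_yy(-4)=42, F_yy(3)=-42.
Local maxima occur where both diagonal entries negative: (-2, 3). Count: 1.

1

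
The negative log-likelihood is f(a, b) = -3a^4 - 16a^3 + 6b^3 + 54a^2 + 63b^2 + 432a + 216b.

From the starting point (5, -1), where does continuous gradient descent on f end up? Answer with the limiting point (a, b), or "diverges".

diverges

f is separable, so gradient descent decouples: a follows -∂f/∂a, b follows -∂f/∂b.
∂f/∂a = -12(a - 3)(a + 3)(a + 4); at a=5 this is -1728, so a increases.
∂f/∂b = 18(b + 3)(b + 4); at b=-1 this is 108, so b decreases.
The a-coordinate has no critical point in that direction and runs off to infinity.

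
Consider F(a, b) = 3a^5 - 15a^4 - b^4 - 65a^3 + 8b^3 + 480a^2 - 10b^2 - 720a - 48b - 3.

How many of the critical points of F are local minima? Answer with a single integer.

F separates as a function of a plus a function of b, so ∇F=0 decouples.
∂F/∂a = 15(a - 4)(a - 3)(a - 1)(a + 4) = 0 at a ∈ {-4, 1, 3, 4}; ∂F/∂b = -4(b - 4)(b - 3)(b + 1) = 0 at b ∈ {-1, 3, 4}.
The Hessian is diagonal: diag(F_aa, F_bb). Second derivatives: F_aa(-4)=-4200, F_aa(1)=450, F_aa(3)=-210, F_aa(4)=360; F_bb(-1)=-80, F_bb(3)=16, F_bb(4)=-20.
Local minima occur where both diagonal entries positive: (1, 3), (4, 3). Count: 2.

2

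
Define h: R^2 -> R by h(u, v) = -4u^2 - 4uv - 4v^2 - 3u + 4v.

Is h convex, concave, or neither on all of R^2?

concave

h is quadratic, so its Hessian is the constant matrix H = [[-8, -4], [-4, -8]].
det(H) = 48, tr(H) = -16.
det(H) > 0 and tr(H) < 0, so H is negative definite everywhere: concave.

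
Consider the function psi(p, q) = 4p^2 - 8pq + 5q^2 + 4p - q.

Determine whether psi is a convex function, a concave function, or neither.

psi is quadratic, so its Hessian is the constant matrix H = [[8, -8], [-8, 10]].
det(H) = 16, tr(H) = 18.
det(H) > 0 and tr(H) > 0, so H is positive definite everywhere: convex.

convex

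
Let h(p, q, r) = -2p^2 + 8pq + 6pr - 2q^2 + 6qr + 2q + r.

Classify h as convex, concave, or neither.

h is quadratic, so its Hessian is the constant matrix H = [[-4, 8, 6], [8, -4, 6], [6, 6, 0]].
Leading principal minors: -4, -48, 864.
Neither pattern holds ⇒ H is indefinite ⇒ neither convex nor concave.

neither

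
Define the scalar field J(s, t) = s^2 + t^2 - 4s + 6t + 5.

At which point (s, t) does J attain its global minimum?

J(s,t) separates as P(s) + Q(t) + 5, so its minimum is min P + min Q + 5.
P'(s) = 2s - 4 vanishes at s ∈ {2}; Q'(t) = 2(t + 3) vanishes at t ∈ {-3}.
Local minima of P (where P''>0): P(2)=-4. Local minima of Q: Q(-3)=-9.
So the global minimum of J is P(2) + Q(-3) + 5 = -4 − 9 + 5 = -8, attained at (2, -3).

(2, -3)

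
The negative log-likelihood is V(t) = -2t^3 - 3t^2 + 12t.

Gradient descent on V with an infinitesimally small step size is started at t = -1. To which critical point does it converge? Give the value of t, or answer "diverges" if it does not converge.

V'(t) = -6(t - 1)(t + 2), so V'(-1) = 12.
Gradient descent moves in the -V' direction, i.e. t is decreasing.
The nearest critical point in that direction is t = -2, where V'' = 18 > 0 (a local minimum). The iterate converges there.

-2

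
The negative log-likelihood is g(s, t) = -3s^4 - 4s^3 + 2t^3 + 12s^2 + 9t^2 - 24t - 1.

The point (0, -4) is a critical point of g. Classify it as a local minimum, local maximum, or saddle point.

The mixed partial ∂²g/∂s∂t is 0, so the Hessian at any point is diag(g_ss, g_tt) = diag(12(-3s^2 - 2s + 2), 6(2t + 3)).
At (0, -4): H = diag(24, -30).
The eigenvalues have opposite signs, so H is indefinite: a saddle point.

saddle point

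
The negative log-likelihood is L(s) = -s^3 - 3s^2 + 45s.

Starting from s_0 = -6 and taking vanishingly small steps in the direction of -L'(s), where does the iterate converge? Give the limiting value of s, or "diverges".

L'(s) = -3(s - 3)(s + 5), so L'(-6) = -27.
Gradient descent moves in the -L' direction, i.e. s is increasing.
The nearest critical point in that direction is s = -5, where L'' = 24 > 0 (a local minimum). The iterate converges there.

-5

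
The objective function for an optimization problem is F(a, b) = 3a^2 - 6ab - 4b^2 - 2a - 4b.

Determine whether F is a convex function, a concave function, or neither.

neither

F is quadratic, so its Hessian is the constant matrix H = [[6, -6], [-6, -8]].
det(H) = -84, tr(H) = -2.
det(H) < 0, so H is indefinite: neither convex nor concave.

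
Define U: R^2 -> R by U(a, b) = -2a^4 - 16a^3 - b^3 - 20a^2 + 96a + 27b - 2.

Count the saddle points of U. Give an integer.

U separates as a function of a plus a function of b, so ∇U=0 decouples.
∂U/∂a = -8(a - 1)(a + 3)(a + 4) = 0 at a ∈ {-4, -3, 1}; ∂U/∂b = -3(b - 3)(b + 3) = 0 at b ∈ {-3, 3}.
The Hessian is diagonal: diag(U_aa, U_bb). Second derivatives: U_aa(-4)=-40, U_aa(-3)=32, U_aa(1)=-160; U_bb(-3)=18, U_bb(3)=-18.
Saddle points occur where the two diagonal entries have opposite signs: (-4, -3), (-3, 3), (1, -3). Count: 3.

3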